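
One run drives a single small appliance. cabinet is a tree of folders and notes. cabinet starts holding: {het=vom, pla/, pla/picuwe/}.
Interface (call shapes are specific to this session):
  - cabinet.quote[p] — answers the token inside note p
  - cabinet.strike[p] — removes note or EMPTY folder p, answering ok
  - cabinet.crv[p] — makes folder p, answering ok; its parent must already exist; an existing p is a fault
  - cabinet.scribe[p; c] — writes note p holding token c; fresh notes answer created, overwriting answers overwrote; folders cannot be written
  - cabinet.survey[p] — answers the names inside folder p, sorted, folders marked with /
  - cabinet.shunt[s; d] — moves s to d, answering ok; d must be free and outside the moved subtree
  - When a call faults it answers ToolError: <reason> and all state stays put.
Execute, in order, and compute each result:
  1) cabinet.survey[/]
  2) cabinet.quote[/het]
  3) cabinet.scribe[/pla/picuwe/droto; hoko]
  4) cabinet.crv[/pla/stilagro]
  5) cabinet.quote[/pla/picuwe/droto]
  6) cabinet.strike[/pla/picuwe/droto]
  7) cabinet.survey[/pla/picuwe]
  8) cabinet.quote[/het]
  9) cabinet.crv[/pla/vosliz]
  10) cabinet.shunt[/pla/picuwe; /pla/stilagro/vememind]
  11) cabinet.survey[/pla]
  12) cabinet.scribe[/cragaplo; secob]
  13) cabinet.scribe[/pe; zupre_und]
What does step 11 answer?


>>> survey p: /
[out] [het, pla/]
>>> quote p: /het
[out] vom
>>> scribe p: /pla/picuwe/droto c: hoko
[out] created
>>> crv p: /pla/stilagro
[out] ok
>>> quote p: /pla/picuwe/droto
[out] hoko
>>> strike p: /pla/picuwe/droto
[out] ok
>>> survey p: /pla/picuwe
[out] []
>>> quote p: /het
[out] vom
>>> crv p: /pla/vosliz
[out] ok
>>> shunt s: /pla/picuwe d: /pla/stilagro/vememind
[out] ok
>>> survey p: /pla
[out] [stilagro/, vosliz/]
>>> scribe p: /cragaplo c: secob
[out] created
>>> scribe p: /pe c: zupre_und
[out] created

Answer: [stilagro/, vosliz/]


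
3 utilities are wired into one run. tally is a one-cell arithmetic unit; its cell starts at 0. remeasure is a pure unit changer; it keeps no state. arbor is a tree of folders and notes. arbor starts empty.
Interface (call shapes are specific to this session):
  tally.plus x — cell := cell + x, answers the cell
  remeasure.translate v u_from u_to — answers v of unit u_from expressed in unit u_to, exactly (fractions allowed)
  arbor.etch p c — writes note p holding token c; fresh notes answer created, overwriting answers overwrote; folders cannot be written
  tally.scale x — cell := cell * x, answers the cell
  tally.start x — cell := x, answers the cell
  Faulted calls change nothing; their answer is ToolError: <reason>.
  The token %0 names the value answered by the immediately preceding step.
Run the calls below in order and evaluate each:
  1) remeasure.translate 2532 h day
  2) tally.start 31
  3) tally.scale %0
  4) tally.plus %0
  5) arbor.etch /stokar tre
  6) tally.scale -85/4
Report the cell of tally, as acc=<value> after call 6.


-> translate(v: 2532, u_from: h, u_to: day)
<- 211/2
-> start(x: 31)
<- 31
-> scale(x: %0)
<- 961
-> plus(x: %0)
<- 1922
-> etch(p: /stokar, c: tre)
<- created
-> scale(x: -85/4)
<- -81685/2

Answer: acc=-81685/2


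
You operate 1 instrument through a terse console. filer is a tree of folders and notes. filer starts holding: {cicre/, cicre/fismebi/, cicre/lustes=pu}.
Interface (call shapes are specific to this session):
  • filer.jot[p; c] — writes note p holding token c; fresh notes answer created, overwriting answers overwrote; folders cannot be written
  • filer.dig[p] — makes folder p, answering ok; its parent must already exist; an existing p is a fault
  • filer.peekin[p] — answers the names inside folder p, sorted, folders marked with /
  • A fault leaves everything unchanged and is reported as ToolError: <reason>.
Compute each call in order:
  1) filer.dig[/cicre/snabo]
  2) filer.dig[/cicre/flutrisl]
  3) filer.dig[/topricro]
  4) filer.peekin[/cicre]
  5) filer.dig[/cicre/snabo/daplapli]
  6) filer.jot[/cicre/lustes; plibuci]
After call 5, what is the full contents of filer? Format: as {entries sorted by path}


→ filer.dig(p='/cicre/snabo')
← ok
→ filer.dig(p='/cicre/flutrisl')
← ok
→ filer.dig(p='/topricro')
← ok
→ filer.peekin(p='/cicre')
← [fismebi/, flutrisl/, lustes, snabo/]
→ filer.dig(p='/cicre/snabo/daplapli')
← ok
→ filer.jot(p='/cicre/lustes', c='plibuci')
← overwrote

Answer: {cicre/, cicre/fismebi/, cicre/flutrisl/, cicre/lustes=pu, cicre/snabo/, cicre/snabo/daplapli/, topricro/}


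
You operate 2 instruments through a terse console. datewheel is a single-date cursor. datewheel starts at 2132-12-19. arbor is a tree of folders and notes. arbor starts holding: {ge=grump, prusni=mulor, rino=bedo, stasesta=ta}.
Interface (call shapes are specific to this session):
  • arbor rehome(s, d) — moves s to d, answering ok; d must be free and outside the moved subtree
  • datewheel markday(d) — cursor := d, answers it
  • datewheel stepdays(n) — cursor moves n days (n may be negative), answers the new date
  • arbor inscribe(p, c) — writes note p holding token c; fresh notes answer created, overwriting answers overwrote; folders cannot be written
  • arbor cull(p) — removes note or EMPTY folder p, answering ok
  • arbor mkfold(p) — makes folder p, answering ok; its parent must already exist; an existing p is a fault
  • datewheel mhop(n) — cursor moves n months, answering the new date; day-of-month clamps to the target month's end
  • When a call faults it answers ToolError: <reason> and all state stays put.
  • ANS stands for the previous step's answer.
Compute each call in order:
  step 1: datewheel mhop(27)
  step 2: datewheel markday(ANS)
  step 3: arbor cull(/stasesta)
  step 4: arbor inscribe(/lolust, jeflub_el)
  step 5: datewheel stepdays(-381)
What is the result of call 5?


Answer: 2134-03-03

Derivation:
·→ datewheel mhop(n='27')
·← 2135-03-19
·→ datewheel markday(d='ANS')
·← 2135-03-19
·→ arbor cull(p='/stasesta')
·← ok
·→ arbor inscribe(p='/lolust', c='jeflub_el')
·← created
·→ datewheel stepdays(n='-381')
·← 2134-03-03


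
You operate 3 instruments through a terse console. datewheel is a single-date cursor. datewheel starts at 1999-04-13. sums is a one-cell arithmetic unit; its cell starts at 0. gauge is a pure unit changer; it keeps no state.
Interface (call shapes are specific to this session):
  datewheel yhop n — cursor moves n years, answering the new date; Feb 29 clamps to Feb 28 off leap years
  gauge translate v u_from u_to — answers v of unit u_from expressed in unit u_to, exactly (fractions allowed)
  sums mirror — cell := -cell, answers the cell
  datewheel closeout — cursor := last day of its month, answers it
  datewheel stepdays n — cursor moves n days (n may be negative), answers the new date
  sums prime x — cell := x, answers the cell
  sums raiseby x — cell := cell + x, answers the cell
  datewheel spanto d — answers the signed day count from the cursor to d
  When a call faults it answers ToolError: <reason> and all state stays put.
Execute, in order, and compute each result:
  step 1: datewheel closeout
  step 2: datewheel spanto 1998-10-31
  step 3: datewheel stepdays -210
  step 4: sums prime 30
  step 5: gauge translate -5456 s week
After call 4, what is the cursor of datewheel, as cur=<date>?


Answer: cur=1998-10-02

Derivation:
I run datewheel closeout, → 1999-04-30.
I invoke datewheel spanto using d→1998-10-31, and observe -181.
Invoking datewheel stepdays using n→-210, giving 1998-10-02.
I try sums prime using x→30, yielding 30.
Invoking gauge translate using v→-5456, u_from→s, u_to→week, and get -341/37800.


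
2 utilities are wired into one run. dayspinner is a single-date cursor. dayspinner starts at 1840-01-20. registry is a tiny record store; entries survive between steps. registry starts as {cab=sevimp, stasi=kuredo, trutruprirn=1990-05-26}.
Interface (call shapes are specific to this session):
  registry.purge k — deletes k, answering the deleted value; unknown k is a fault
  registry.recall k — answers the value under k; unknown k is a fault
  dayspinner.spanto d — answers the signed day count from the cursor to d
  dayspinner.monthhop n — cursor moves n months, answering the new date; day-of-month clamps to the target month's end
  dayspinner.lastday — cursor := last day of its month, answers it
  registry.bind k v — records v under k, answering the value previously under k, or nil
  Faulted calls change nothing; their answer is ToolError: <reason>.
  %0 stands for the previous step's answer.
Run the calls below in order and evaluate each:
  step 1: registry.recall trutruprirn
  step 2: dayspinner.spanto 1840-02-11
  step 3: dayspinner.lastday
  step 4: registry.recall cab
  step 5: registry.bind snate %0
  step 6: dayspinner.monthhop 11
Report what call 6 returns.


-- registry.recall(trutruprirn) ~> 1990-05-26
-- dayspinner.spanto(1840-02-11) ~> 22
-- dayspinner.lastday() ~> 1840-01-31
-- registry.recall(cab) ~> sevimp
-- registry.bind(snate, %0) ~> nil
-- dayspinner.monthhop(11) ~> 1840-12-31

Answer: 1840-12-31


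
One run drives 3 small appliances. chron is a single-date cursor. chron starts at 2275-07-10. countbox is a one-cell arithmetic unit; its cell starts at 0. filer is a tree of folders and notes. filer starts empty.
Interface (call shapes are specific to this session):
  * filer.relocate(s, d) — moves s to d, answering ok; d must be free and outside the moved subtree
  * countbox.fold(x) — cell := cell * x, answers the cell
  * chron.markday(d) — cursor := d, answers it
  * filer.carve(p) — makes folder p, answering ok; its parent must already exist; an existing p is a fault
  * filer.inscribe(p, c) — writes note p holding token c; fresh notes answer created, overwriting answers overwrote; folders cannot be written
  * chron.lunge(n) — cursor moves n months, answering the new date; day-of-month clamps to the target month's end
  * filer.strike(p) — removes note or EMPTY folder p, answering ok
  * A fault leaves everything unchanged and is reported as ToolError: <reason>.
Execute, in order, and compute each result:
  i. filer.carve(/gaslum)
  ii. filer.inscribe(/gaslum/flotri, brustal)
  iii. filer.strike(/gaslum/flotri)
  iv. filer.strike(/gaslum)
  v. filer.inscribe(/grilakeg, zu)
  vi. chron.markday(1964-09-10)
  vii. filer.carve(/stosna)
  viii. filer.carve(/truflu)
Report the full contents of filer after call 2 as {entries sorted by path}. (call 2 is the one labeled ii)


Answer: {gaslum/, gaslum/flotri=brustal}

Derivation:
! filer.carve(p='/gaslum') -> ok
! filer.inscribe(p='/gaslum/flotri', c='brustal') -> created
! filer.strike(p='/gaslum/flotri') -> ok
! filer.strike(p='/gaslum') -> ok
! filer.inscribe(p='/grilakeg', c='zu') -> created
! chron.markday(d='1964-09-10') -> 1964-09-10
! filer.carve(p='/stosna') -> ok
! filer.carve(p='/truflu') -> ok


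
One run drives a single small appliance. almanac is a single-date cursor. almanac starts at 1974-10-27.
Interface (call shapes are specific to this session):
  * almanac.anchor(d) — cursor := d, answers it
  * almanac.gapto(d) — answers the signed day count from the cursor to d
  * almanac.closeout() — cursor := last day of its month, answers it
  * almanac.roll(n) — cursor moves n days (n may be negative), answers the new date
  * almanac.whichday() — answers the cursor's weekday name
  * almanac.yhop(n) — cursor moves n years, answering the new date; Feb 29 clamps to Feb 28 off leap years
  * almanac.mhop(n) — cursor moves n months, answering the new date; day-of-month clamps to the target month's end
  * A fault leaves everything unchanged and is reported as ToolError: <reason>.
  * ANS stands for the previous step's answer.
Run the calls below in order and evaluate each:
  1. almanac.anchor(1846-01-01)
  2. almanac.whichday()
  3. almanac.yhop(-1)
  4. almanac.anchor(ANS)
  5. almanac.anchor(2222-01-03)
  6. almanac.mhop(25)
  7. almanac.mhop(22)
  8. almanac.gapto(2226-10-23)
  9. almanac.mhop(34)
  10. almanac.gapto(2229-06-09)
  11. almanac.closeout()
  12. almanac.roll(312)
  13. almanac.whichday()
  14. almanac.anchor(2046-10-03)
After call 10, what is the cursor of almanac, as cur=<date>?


# anchor(d='1846-01-01') -> 1846-01-01
# whichday() -> Thursday
# yhop(n='-1') -> 1845-01-01
# anchor(d='ANS') -> 1845-01-01
# anchor(d='2222-01-03') -> 2222-01-03
# mhop(n='25') -> 2224-02-03
# mhop(n='22') -> 2225-12-03
# gapto(d='2226-10-23') -> 324
# mhop(n='34') -> 2228-10-03
# gapto(d='2229-06-09') -> 249
# closeout() -> 2228-10-31
# roll(n='312') -> 2229-09-08
# whichday() -> Tuesday
# anchor(d='2046-10-03') -> 2046-10-03

Answer: cur=2228-10-03


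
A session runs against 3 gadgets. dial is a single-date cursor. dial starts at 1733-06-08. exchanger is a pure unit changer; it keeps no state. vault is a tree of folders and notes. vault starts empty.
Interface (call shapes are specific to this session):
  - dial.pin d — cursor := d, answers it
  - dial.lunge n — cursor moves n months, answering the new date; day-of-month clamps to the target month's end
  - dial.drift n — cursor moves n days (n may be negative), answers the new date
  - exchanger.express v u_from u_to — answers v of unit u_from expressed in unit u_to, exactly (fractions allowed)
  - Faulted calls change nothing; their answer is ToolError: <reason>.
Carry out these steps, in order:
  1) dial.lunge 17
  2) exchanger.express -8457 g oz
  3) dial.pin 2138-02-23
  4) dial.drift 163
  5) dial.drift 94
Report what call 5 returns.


Answer: 2138-11-07

Derivation:
> dial.lunge n='17'
  1734-11-08
> exchanger.express v='-8457' u_from='g' u_to='oz'
  -13531200000/45359237
> dial.pin d='2138-02-23'
  2138-02-23
> dial.drift n='163'
  2138-08-05
> dial.drift n='94'
  2138-11-07


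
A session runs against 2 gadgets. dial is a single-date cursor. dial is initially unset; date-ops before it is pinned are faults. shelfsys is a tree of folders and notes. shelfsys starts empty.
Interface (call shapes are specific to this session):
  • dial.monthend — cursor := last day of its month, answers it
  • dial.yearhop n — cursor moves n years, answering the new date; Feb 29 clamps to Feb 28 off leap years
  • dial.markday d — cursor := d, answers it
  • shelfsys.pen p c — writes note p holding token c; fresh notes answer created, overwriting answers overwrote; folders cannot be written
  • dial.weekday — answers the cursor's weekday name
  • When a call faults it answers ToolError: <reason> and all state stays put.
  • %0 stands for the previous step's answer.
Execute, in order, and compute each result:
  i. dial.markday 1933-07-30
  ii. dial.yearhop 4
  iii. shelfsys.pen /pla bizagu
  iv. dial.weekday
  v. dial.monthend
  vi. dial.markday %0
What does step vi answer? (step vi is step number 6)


~$ dial.markday d='1933-07-30'
[out] 1933-07-30
~$ dial.yearhop n='4'
[out] 1937-07-30
~$ shelfsys.pen p='/pla' c='bizagu'
[out] created
~$ dial.weekday
[out] Friday
~$ dial.monthend
[out] 1937-07-31
~$ dial.markday d='%0'
[out] 1937-07-31

Answer: 1937-07-31


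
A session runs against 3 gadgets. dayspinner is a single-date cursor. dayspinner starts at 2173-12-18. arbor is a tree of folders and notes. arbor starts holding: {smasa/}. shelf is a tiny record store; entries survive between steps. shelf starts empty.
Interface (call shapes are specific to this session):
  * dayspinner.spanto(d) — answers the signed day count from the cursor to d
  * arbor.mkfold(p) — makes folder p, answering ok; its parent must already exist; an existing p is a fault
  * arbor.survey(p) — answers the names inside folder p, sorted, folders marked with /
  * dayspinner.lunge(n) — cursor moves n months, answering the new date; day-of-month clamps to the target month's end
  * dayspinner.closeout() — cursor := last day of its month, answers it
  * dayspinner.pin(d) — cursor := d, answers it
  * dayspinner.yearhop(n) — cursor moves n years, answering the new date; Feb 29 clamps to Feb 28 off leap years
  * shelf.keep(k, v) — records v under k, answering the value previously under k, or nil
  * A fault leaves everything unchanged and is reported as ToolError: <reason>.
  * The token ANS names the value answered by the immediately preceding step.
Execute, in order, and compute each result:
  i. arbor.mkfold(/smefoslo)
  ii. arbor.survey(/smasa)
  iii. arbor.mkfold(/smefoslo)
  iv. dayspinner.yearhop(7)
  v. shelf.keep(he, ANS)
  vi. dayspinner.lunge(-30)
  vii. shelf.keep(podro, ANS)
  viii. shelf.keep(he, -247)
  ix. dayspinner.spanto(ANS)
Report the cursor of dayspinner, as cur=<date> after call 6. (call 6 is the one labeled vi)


// 1. arbor.mkfold(/smefoslo) == ok
// 2. arbor.survey(/smasa) == []
// 3. arbor.mkfold(/smefoslo) == ToolError: exists
// 4. dayspinner.yearhop(7) == 2180-12-18
// 5. shelf.keep(he, ANS) == nil
// 6. dayspinner.lunge(-30) == 2178-06-18
// 7. shelf.keep(podro, ANS) == nil
// 8. shelf.keep(he, -247) == 2180-12-18
// 9. dayspinner.spanto(ANS) == 914

Answer: cur=2178-06-18


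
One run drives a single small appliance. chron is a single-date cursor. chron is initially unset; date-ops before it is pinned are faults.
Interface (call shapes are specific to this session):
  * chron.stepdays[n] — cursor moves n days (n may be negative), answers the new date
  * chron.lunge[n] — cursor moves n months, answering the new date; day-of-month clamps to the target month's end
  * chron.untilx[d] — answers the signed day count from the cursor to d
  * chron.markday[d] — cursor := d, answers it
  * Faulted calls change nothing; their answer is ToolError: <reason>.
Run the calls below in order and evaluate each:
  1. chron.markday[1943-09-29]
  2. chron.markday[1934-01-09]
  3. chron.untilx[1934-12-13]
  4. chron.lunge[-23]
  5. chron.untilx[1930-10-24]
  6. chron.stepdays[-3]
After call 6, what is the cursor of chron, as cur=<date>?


Answer: cur=1932-02-06

Derivation:
$ chron.markday d='1943-09-29'
[out] 1943-09-29
$ chron.markday d='1934-01-09'
[out] 1934-01-09
$ chron.untilx d='1934-12-13'
[out] 338
$ chron.lunge n='-23'
[out] 1932-02-09
$ chron.untilx d='1930-10-24'
[out] -473
$ chron.stepdays n='-3'
[out] 1932-02-06


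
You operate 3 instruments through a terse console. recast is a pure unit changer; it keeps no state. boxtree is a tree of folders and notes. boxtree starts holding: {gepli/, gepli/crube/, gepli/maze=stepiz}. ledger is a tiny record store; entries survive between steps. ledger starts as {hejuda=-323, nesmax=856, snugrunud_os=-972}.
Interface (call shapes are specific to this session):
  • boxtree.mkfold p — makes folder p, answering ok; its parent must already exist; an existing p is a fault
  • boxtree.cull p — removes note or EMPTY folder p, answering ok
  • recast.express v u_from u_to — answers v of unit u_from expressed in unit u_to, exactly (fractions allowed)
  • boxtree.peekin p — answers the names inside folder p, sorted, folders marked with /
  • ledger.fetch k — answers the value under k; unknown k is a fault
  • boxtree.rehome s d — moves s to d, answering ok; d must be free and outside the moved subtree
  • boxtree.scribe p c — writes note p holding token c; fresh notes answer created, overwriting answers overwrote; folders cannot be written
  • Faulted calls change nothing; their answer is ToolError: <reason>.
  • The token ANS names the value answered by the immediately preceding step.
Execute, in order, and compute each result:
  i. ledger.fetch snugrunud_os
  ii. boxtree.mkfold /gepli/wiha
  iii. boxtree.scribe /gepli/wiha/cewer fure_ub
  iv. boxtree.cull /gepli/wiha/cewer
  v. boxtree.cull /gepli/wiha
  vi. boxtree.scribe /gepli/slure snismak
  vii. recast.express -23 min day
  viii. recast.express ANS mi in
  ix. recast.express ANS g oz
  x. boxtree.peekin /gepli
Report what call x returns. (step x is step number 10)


;; 1. ledger.fetch(k: snugrunud_os) ~> -972
;; 2. boxtree.mkfold(p: /gepli/wiha) ~> ok
;; 3. boxtree.scribe(p: /gepli/wiha/cewer, c: fure_ub) ~> created
;; 4. boxtree.cull(p: /gepli/wiha/cewer) ~> ok
;; 5. boxtree.cull(p: /gepli/wiha) ~> ok
;; 6. boxtree.scribe(p: /gepli/slure, c: snismak) ~> created
;; 7. recast.express(v: -23, u_from: min, u_to: day) ~> -23/1440
;; 8. recast.express(v: ANS, u_from: mi, u_to: in) ~> -1012
;; 9. recast.express(v: ANS, u_from: g, u_to: oz) ~> -147200000/4123567
;; 10. boxtree.peekin(p: /gepli) ~> [crube/, maze, slure]

Answer: [crube/, maze, slure]


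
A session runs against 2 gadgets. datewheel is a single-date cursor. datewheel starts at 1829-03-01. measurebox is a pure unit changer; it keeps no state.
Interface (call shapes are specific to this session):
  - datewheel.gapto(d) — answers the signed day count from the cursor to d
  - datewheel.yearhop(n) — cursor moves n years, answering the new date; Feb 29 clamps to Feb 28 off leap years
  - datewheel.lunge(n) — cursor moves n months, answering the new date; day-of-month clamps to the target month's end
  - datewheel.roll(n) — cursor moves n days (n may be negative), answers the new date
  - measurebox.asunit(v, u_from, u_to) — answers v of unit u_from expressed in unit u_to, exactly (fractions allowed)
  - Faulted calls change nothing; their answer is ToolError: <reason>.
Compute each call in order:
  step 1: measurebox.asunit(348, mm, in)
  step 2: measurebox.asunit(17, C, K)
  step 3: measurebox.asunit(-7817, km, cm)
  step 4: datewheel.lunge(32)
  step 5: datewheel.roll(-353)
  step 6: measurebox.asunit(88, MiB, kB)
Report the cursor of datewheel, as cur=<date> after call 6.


Answer: cur=1830-11-13

Derivation:
Do: measurebox.asunit[v→348; u_from→mm; u_to→in]
See: 1740/127
Do: measurebox.asunit[v→17; u_from→C; u_to→K]
See: 5803/20
Do: measurebox.asunit[v→-7817; u_from→km; u_to→cm]
See: -781700000
Do: datewheel.lunge[n→32]
See: 1831-11-01
Do: datewheel.roll[n→-353]
See: 1830-11-13
Do: measurebox.asunit[v→88; u_from→MiB; u_to→kB]
See: 11534336/125


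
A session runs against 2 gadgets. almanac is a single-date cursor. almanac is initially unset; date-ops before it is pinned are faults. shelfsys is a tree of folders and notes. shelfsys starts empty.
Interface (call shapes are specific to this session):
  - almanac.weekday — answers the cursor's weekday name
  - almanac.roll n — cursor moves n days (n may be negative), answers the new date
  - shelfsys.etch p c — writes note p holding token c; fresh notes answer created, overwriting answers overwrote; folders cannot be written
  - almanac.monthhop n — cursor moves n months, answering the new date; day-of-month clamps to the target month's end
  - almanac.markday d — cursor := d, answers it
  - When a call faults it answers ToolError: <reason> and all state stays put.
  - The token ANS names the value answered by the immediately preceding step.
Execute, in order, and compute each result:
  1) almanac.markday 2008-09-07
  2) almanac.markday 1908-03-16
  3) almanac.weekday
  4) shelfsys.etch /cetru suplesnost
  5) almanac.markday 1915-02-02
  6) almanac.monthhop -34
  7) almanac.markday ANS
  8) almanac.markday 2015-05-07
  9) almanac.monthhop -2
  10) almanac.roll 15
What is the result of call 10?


Answer: 2015-03-22

Derivation:
Act: markday[d=2008-09-07]
Obs: 2008-09-07
Act: markday[d=1908-03-16]
Obs: 1908-03-16
Act: weekday[]
Obs: Monday
Act: etch[p=/cetru; c=suplesnost]
Obs: created
Act: markday[d=1915-02-02]
Obs: 1915-02-02
Act: monthhop[n=-34]
Obs: 1912-04-02
Act: markday[d=ANS]
Obs: 1912-04-02
Act: markday[d=2015-05-07]
Obs: 2015-05-07
Act: monthhop[n=-2]
Obs: 2015-03-07
Act: roll[n=15]
Obs: 2015-03-22


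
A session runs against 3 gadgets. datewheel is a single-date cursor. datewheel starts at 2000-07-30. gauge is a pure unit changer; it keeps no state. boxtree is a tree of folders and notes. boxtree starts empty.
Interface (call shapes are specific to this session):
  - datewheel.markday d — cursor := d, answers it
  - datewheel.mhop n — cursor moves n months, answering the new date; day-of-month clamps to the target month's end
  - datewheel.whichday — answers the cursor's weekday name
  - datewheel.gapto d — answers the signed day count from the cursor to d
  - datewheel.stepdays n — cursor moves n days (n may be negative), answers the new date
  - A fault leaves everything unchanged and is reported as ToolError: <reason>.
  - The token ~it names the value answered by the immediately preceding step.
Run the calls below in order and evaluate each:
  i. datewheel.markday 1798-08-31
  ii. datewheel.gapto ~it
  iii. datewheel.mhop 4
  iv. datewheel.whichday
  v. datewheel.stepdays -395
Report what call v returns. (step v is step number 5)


Invoking markday passing 1798-08-31, and observe 1798-08-31.
Then gapto passing ~it, yielding 0.
Then mhop passing 4, which returns 1798-12-31.
I run whichday(), giving Monday.
I invoke stepdays passing -395, — result: 1797-12-01.

Answer: 1797-12-01


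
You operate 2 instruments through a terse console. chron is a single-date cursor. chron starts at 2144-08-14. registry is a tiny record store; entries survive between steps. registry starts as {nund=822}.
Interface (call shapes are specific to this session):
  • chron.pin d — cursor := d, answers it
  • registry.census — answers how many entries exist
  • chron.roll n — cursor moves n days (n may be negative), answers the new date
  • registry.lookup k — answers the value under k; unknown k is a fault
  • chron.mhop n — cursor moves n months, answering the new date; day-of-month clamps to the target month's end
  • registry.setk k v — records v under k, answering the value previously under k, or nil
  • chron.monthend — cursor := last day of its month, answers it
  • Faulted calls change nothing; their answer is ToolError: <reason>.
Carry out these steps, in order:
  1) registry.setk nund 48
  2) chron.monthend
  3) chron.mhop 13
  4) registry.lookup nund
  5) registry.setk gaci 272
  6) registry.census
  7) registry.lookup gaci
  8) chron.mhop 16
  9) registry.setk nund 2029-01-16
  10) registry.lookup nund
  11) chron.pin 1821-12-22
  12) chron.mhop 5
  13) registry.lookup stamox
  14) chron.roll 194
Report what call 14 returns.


$ registry.setk k='nund' v='48'
:: 822
$ chron.monthend
:: 2144-08-31
$ chron.mhop n='13'
:: 2145-09-30
$ registry.lookup k='nund'
:: 48
$ registry.setk k='gaci' v='272'
:: nil
$ registry.census
:: 2
$ registry.lookup k='gaci'
:: 272
$ chron.mhop n='16'
:: 2147-01-30
$ registry.setk k='nund' v='2029-01-16'
:: 48
$ registry.lookup k='nund'
:: 2029-01-16
$ chron.pin d='1821-12-22'
:: 1821-12-22
$ chron.mhop n='5'
:: 1822-05-22
$ registry.lookup k='stamox'
:: ToolError: no such key stamox
$ chron.roll n='194'
:: 1822-12-02

Answer: 1822-12-02


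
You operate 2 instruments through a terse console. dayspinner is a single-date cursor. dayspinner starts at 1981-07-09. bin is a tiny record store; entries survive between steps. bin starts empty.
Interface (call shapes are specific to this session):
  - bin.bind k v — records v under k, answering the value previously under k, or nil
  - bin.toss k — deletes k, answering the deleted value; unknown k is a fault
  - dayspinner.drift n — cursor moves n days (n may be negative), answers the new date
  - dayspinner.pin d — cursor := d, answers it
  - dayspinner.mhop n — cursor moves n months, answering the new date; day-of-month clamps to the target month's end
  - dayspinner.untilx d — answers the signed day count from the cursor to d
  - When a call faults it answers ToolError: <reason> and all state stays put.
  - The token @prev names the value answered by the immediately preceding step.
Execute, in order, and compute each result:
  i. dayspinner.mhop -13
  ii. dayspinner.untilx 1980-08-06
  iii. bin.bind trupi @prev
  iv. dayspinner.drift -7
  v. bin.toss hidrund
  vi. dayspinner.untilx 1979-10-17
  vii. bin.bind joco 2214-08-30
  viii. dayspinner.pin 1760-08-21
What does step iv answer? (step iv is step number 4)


~$ dayspinner.mhop n: -13
:: 1980-06-09
~$ dayspinner.untilx d: 1980-08-06
:: 58
~$ bin.bind k: trupi v: @prev
:: nil
~$ dayspinner.drift n: -7
:: 1980-06-02
~$ bin.toss k: hidrund
:: ToolError: no such key hidrund
~$ dayspinner.untilx d: 1979-10-17
:: -229
~$ bin.bind k: joco v: 2214-08-30
:: nil
~$ dayspinner.pin d: 1760-08-21
:: 1760-08-21

Answer: 1980-06-02


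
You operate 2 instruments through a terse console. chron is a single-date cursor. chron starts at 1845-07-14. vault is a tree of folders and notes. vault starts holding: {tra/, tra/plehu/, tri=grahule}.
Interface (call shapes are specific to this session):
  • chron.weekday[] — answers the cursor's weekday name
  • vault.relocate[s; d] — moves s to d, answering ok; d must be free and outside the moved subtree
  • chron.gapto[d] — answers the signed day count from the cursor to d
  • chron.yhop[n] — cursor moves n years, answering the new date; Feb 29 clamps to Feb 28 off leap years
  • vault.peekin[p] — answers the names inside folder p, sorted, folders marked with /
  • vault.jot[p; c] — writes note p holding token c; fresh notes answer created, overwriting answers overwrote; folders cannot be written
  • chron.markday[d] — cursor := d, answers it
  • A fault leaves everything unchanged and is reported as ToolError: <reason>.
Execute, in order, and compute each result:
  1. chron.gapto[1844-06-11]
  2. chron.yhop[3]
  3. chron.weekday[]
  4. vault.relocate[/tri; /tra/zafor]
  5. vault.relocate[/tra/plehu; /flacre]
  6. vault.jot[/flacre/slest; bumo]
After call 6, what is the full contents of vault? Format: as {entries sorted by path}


-- chron.gapto(d→1844-06-11) => -398
-- chron.yhop(n→3) => 1848-07-14
-- chron.weekday() => Friday
-- vault.relocate(s→/tri, d→/tra/zafor) => ok
-- vault.relocate(s→/tra/plehu, d→/flacre) => ok
-- vault.jot(p→/flacre/slest, c→bumo) => created

Answer: {flacre/, flacre/slest=bumo, tra/, tra/zafor=grahule}


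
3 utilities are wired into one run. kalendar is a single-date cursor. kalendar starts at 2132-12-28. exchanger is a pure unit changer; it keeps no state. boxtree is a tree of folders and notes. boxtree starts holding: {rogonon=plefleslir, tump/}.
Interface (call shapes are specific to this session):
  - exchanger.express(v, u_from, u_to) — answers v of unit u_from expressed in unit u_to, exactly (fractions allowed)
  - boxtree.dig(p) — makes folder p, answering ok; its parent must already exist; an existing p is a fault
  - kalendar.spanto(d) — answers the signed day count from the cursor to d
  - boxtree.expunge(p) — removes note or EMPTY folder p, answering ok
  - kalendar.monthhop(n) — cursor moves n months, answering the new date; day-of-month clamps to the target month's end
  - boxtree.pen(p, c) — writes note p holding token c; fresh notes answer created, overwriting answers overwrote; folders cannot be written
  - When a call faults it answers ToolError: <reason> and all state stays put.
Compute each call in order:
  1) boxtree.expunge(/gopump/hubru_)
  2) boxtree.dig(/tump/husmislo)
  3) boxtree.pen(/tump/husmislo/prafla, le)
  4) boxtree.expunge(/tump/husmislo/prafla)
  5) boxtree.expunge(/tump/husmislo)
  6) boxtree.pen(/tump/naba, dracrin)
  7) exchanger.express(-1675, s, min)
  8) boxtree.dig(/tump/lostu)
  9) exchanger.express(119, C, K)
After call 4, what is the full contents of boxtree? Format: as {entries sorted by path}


Act: boxtree.expunge[p→/gopump/hubru_]
Obs: ToolError: not found
Act: boxtree.dig[p→/tump/husmislo]
Obs: ok
Act: boxtree.pen[p→/tump/husmislo/prafla; c→le]
Obs: created
Act: boxtree.expunge[p→/tump/husmislo/prafla]
Obs: ok
Act: boxtree.expunge[p→/tump/husmislo]
Obs: ok
Act: boxtree.pen[p→/tump/naba; c→dracrin]
Obs: created
Act: exchanger.express[v→-1675; u_from→s; u_to→min]
Obs: -335/12
Act: boxtree.dig[p→/tump/lostu]
Obs: ok
Act: exchanger.express[v→119; u_from→C; u_to→K]
Obs: 7843/20

Answer: {rogonon=plefleslir, tump/, tump/husmislo/}


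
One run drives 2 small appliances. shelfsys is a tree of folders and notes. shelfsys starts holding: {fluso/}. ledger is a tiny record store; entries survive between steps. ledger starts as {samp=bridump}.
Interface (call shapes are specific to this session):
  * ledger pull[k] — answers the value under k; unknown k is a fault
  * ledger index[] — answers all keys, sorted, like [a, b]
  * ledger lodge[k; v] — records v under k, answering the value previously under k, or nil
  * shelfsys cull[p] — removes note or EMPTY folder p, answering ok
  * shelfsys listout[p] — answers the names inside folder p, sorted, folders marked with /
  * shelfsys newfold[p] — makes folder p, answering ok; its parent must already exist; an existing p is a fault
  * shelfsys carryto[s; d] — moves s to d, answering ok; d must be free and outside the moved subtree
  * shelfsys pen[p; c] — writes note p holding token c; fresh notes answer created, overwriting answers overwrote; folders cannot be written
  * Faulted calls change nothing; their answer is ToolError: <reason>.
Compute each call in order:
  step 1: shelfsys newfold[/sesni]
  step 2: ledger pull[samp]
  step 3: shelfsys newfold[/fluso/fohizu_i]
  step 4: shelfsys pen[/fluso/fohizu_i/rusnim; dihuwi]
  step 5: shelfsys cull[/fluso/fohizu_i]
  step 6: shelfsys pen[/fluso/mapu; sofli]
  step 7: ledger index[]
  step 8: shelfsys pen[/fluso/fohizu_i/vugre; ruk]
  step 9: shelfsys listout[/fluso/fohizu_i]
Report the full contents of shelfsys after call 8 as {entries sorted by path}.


# shelfsys newfold(p→/sesni) => ok
# ledger pull(k→samp) => bridump
# shelfsys newfold(p→/fluso/fohizu_i) => ok
# shelfsys pen(p→/fluso/fohizu_i/rusnim, c→dihuwi) => created
# shelfsys cull(p→/fluso/fohizu_i) => ToolError: not empty
# shelfsys pen(p→/fluso/mapu, c→sofli) => created
# ledger index() => [samp]
# shelfsys pen(p→/fluso/fohizu_i/vugre, c→ruk) => created
# shelfsys listout(p→/fluso/fohizu_i) => [rusnim, vugre]

Answer: {fluso/, fluso/fohizu_i/, fluso/fohizu_i/rusnim=dihuwi, fluso/fohizu_i/vugre=ruk, fluso/mapu=sofli, sesni/}


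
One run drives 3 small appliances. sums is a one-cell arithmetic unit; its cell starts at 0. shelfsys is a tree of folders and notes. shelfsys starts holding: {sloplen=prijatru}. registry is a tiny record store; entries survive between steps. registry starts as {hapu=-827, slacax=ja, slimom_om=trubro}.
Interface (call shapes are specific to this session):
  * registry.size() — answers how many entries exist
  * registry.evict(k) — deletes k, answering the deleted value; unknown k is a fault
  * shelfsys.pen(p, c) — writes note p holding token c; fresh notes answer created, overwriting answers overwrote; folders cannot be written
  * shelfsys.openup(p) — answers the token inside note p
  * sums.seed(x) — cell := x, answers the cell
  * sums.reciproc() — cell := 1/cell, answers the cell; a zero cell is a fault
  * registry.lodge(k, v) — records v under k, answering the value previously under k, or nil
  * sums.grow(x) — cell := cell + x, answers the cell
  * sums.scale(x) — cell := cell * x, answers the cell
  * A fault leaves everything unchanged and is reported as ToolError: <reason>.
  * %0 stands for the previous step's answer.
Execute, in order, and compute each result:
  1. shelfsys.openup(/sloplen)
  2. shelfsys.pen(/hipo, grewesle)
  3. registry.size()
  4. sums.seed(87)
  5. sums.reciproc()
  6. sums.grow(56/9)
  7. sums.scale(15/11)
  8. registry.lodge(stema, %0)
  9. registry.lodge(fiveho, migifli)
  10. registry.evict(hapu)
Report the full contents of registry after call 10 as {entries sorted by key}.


Answer: {fiveho=migifli, slacax=ja, slimom_om=trubro, stema=8135/957}

Derivation:
> shelfsys.openup p: /sloplen
:: prijatru
> shelfsys.pen p: /hipo c: grewesle
:: created
> registry.size
:: 3
> sums.seed x: 87
:: 87
> sums.reciproc
:: 1/87
> sums.grow x: 56/9
:: 1627/261
> sums.scale x: 15/11
:: 8135/957
> registry.lodge k: stema v: %0
:: nil
> registry.lodge k: fiveho v: migifli
:: nil
> registry.evict k: hapu
:: -827


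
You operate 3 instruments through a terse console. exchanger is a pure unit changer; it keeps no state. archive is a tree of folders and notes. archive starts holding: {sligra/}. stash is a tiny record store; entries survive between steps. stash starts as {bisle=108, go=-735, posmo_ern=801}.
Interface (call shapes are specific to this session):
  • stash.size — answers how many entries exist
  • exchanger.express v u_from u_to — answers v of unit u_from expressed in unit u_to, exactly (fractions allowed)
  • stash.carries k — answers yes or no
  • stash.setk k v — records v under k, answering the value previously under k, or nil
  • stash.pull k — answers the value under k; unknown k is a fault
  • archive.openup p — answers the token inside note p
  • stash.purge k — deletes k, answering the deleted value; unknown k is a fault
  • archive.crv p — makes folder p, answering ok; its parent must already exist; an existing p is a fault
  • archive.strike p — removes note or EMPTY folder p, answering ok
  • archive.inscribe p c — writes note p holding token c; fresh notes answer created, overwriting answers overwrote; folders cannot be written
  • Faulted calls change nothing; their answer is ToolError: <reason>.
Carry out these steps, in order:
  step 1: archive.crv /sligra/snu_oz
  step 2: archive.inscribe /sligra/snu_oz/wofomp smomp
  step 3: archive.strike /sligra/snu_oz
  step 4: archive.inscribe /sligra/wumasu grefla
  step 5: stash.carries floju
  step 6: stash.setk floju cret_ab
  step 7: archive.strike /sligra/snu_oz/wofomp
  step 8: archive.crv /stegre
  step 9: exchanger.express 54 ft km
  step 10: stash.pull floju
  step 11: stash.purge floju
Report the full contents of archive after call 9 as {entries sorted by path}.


·→ archive.crv(p: /sligra/snu_oz)
·← ok
·→ archive.inscribe(p: /sligra/snu_oz/wofomp, c: smomp)
·← created
·→ archive.strike(p: /sligra/snu_oz)
·← ToolError: not empty
·→ archive.inscribe(p: /sligra/wumasu, c: grefla)
·← created
·→ stash.carries(k: floju)
·← no
·→ stash.setk(k: floju, v: cret_ab)
·← nil
·→ archive.strike(p: /sligra/snu_oz/wofomp)
·← ok
·→ archive.crv(p: /stegre)
·← ok
·→ exchanger.express(v: 54, u_from: ft, u_to: km)
·← 10287/625000
·→ stash.pull(k: floju)
·← cret_ab
·→ stash.purge(k: floju)
·← cret_ab

Answer: {sligra/, sligra/snu_oz/, sligra/wumasu=grefla, stegre/}


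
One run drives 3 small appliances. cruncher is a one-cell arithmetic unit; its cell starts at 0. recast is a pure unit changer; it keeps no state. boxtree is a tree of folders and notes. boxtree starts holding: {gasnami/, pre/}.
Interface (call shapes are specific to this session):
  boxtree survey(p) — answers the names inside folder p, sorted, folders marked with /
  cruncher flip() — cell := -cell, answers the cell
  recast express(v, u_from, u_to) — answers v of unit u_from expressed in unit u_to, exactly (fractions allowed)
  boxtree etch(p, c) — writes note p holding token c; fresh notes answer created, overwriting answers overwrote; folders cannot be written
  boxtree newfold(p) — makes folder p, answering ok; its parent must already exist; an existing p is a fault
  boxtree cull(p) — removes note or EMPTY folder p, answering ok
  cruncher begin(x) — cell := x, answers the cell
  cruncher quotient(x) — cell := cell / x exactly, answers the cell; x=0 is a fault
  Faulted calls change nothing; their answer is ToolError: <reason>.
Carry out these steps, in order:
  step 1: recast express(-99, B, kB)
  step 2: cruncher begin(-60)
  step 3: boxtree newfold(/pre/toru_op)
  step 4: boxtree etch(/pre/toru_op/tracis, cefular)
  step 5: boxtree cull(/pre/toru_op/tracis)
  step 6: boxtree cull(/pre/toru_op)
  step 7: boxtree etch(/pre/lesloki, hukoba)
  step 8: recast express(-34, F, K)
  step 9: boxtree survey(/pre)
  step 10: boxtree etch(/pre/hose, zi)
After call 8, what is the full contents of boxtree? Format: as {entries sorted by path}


Calling recast express with v→-99, u_from→B, u_to→kB, which returns -99/1000.
I try cruncher begin with x→-60, giving -60.
Next I call boxtree newfold with p→/pre/toru_op, and get ok.
Now I run boxtree etch with p→/pre/toru_op/tracis, c→cefular, giving created.
Using boxtree cull with p→/pre/toru_op/tracis, which returns ok.
I invoke boxtree cull with p→/pre/toru_op, and see ok.
I try boxtree etch with p→/pre/lesloki, c→hukoba, yielding created.
I invoke recast express with v→-34, u_from→F, u_to→K, giving 14189/60.
I invoke boxtree survey with p→/pre, yielding [lesloki].
Next I call boxtree etch with p→/pre/hose, c→zi, and observe created.

Answer: {gasnami/, pre/, pre/lesloki=hukoba}
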